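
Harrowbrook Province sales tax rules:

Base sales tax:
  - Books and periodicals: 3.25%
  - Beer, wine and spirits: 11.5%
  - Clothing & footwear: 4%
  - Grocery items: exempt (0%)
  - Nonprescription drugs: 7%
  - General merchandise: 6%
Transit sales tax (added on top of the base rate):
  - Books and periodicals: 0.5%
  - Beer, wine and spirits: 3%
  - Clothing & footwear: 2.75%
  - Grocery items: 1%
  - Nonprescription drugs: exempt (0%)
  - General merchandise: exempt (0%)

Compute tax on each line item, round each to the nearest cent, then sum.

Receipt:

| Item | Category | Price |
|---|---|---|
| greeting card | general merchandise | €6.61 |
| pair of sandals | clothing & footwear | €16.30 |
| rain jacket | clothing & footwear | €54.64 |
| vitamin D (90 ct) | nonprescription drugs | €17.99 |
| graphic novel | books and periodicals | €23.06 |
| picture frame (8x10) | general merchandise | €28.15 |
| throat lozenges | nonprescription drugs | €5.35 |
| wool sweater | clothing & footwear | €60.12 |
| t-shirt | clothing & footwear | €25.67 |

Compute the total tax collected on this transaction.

Greeting card €6.61: general merchandise → 6% + 0% transit = 6% → €0.40
Pair of sandals €16.30: clothing & footwear → 4% + 2.75% transit = 6.75% → €1.10
Rain jacket €54.64: clothing & footwear → 4% + 2.75% transit = 6.75% → €3.69
Vitamin D (90 ct) €17.99: nonprescription drugs → 7% + 0% transit = 7% → €1.26
Graphic novel €23.06: books and periodicals → 3.25% + 0.5% transit = 3.75% → €0.86
Picture frame (8x10) €28.15: general merchandise → 6% + 0% transit = 6% → €1.69
Throat lozenges €5.35: nonprescription drugs → 7% + 0% transit = 7% → €0.37
Wool sweater €60.12: clothing & footwear → 4% + 2.75% transit = 6.75% → €4.06
T-shirt €25.67: clothing & footwear → 4% + 2.75% transit = 6.75% → €1.73
Total tax = €0.40 + €1.10 + €3.69 + €1.26 + €0.86 + €1.69 + €0.37 + €4.06 + €1.73 = €15.16

€15.16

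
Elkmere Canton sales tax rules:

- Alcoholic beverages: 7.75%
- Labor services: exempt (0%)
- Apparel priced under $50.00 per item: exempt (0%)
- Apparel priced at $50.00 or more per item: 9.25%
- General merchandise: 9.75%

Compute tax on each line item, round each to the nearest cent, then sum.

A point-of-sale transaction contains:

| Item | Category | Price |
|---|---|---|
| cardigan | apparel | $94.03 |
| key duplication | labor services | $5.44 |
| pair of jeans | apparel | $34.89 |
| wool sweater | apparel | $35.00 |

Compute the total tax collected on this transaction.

Cardigan $94.03: apparel, $50.00 or more → 9.25% → $8.70
Key duplication $5.44: labor services → 0% → $0.00
Pair of jeans $34.89: apparel, under $50.00 → 0% → $0.00
Wool sweater $35.00: apparel, under $50.00 → 0% → $0.00
Total tax = $8.70

$8.70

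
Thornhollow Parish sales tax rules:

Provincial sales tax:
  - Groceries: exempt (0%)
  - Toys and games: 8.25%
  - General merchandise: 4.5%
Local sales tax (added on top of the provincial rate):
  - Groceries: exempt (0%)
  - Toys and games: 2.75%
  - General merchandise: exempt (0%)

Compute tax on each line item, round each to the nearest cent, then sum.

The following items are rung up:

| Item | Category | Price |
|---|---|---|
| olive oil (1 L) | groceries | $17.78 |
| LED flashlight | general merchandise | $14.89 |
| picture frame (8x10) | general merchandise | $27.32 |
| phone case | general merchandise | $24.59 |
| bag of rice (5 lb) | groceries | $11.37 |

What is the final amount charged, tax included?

Olive oil (1 L) $17.78: groceries → 0% + 0% local = 0% → $0.00
LED flashlight $14.89: general merchandise → 4.5% + 0% local = 4.5% → $0.67
Picture frame (8x10) $27.32: general merchandise → 4.5% + 0% local = 4.5% → $1.23
Phone case $24.59: general merchandise → 4.5% + 0% local = 4.5% → $1.11
Bag of rice (5 lb) $11.37: groceries → 0% + 0% local = 0% → $0.00
Subtotal = $95.95; tax = $3.01; total due = $98.96

$98.96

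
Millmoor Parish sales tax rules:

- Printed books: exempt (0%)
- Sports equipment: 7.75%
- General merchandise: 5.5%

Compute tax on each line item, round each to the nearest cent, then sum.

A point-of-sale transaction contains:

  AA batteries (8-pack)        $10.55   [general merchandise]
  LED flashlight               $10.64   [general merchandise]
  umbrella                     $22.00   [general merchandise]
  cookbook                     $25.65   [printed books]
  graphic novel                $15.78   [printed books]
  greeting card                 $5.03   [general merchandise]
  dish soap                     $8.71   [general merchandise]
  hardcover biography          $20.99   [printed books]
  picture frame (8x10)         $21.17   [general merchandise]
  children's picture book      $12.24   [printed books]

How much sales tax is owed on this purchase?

$4.30

AA batteries (8-pack) $10.55: general merchandise → 5.5% → $0.58
LED flashlight $10.64: general merchandise → 5.5% → $0.59
Umbrella $22.00: general merchandise → 5.5% → $1.21
Cookbook $25.65: printed books → 0% → $0.00
Graphic novel $15.78: printed books → 0% → $0.00
Greeting card $5.03: general merchandise → 5.5% → $0.28
Dish soap $8.71: general merchandise → 5.5% → $0.48
Hardcover biography $20.99: printed books → 0% → $0.00
Picture frame (8x10) $21.17: general merchandise → 5.5% → $1.16
Children's picture book $12.24: printed books → 0% → $0.00
Total tax = $0.58 + $0.59 + $1.21 + $0.28 + $0.48 + $1.16 = $4.30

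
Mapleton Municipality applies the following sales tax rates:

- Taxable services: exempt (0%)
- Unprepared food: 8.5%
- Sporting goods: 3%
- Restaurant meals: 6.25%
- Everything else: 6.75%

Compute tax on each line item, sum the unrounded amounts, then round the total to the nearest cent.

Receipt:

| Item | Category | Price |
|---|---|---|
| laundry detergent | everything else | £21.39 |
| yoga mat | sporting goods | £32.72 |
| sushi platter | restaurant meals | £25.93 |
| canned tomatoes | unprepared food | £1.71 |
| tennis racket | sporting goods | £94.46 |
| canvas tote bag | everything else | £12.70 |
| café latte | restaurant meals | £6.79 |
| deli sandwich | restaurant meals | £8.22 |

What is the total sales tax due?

£8.82

Laundry detergent £21.39: everything else → 6.75% → £1.443825
Yoga mat £32.72: sporting goods → 3% → £0.9816
Sushi platter £25.93: restaurant meals → 6.25% → £1.620625
Canned tomatoes £1.71: unprepared food → 8.5% → £0.14535
Tennis racket £94.46: sporting goods → 3% → £2.8338
Canvas tote bag £12.70: everything else → 6.75% → £0.85725
Café latte £6.79: restaurant meals → 6.25% → £0.424375
Deli sandwich £8.22: restaurant meals → 6.25% → £0.51375
Unrounded tax sum = £8.820575 → £8.82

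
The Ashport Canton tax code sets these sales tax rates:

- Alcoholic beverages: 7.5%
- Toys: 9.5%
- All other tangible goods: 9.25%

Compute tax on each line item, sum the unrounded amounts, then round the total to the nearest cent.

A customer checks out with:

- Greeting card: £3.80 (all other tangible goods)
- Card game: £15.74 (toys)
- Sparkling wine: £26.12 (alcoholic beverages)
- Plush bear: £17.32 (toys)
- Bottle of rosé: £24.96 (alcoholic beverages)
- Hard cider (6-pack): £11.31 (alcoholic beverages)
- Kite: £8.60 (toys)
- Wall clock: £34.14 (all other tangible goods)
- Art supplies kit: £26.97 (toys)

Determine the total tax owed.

Greeting card £3.80: all other tangible goods → 9.25% → £0.3515
Card game £15.74: toys → 9.5% → £1.4953
Sparkling wine £26.12: alcoholic beverages → 7.5% → £1.959
Plush bear £17.32: toys → 9.5% → £1.6454
Bottle of rosé £24.96: alcoholic beverages → 7.5% → £1.872
Hard cider (6-pack) £11.31: alcoholic beverages → 7.5% → £0.84825
Kite £8.60: toys → 9.5% → £0.817
Wall clock £34.14: all other tangible goods → 9.25% → £3.15795
Art supplies kit £26.97: toys → 9.5% → £2.56215
Unrounded tax sum = £14.70855 → £14.71

£14.71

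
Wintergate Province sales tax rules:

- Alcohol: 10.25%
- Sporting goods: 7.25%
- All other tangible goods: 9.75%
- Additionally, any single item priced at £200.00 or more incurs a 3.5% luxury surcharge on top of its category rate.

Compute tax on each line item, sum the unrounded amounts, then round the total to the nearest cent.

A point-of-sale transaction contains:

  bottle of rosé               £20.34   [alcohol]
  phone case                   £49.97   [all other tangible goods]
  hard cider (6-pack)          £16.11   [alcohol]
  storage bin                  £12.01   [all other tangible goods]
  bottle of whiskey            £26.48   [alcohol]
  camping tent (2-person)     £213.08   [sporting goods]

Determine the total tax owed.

Bottle of rosé £20.34: alcohol → 10.25% → £2.08485
Phone case £49.97: all other tangible goods → 9.75% → £4.872075
Hard cider (6-pack) £16.11: alcohol → 10.25% → £1.651275
Storage bin £12.01: all other tangible goods → 9.75% → £1.170975
Bottle of whiskey £26.48: alcohol → 10.25% → £2.7142
Camping tent (2-person) £213.08: sporting goods → 7.25% + 3.5% surcharge = 10.75% → £22.9061
Unrounded tax sum = £35.399475 → £35.40

£35.40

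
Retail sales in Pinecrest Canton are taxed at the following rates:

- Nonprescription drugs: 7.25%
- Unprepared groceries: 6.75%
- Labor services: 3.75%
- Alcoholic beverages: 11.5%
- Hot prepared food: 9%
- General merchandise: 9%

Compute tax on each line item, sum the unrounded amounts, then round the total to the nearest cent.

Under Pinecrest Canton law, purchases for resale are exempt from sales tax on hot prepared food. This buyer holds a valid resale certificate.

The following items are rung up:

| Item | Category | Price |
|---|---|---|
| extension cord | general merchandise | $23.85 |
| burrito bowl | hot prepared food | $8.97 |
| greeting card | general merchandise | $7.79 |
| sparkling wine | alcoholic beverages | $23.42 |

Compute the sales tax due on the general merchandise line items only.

Extension cord $23.85: general merchandise → 9% → $2.1465
Greeting card $7.79: general merchandise → 9% → $0.7011
Tax on general merchandise: unrounded sum = $2.8476 → $2.85

$2.85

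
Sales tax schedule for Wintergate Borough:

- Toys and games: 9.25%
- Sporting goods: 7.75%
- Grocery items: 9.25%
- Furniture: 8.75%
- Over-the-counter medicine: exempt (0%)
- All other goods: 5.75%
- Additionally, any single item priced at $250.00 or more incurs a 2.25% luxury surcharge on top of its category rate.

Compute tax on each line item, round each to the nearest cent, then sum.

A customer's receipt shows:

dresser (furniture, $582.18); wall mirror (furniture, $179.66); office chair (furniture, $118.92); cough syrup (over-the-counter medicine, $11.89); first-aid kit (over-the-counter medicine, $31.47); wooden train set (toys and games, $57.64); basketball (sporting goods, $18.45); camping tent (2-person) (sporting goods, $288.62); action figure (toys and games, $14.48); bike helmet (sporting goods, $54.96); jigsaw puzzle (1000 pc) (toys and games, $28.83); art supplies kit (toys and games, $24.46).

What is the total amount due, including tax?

Dresser $582.18: furniture → 8.75% + 2.25% surcharge = 11% → $64.04
Wall mirror $179.66: furniture → 8.75% → $15.72
Office chair $118.92: furniture → 8.75% → $10.41
Cough syrup $11.89: over-the-counter medicine → 0% → $0.00
First-aid kit $31.47: over-the-counter medicine → 0% → $0.00
Wooden train set $57.64: toys and games → 9.25% → $5.33
Basketball $18.45: sporting goods → 7.75% → $1.43
Camping tent (2-person) $288.62: sporting goods → 7.75% + 2.25% surcharge = 10% → $28.86
Action figure $14.48: toys and games → 9.25% → $1.34
Bike helmet $54.96: sporting goods → 7.75% → $4.26
Jigsaw puzzle (1000 pc) $28.83: toys and games → 9.25% → $2.67
Art supplies kit $24.46: toys and games → 9.25% → $2.26
Subtotal = $1411.56; tax = $136.32; total due = $1547.88

$1547.88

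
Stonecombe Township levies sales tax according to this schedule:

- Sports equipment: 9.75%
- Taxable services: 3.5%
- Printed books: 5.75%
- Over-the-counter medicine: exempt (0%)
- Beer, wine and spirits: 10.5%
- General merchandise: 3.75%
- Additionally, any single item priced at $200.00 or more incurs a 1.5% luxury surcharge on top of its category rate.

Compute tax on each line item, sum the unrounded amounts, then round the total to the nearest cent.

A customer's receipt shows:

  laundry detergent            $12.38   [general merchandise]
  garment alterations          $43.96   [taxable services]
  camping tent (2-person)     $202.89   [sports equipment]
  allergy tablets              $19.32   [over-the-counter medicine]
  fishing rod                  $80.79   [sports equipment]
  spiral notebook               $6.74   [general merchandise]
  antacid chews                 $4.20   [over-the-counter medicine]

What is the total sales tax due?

$32.96

Laundry detergent $12.38: general merchandise → 3.75% → $0.46425
Garment alterations $43.96: taxable services → 3.5% → $1.5386
Camping tent (2-person) $202.89: sports equipment → 9.75% + 1.5% surcharge = 11.25% → $22.825125
Allergy tablets $19.32: over-the-counter medicine → 0% → $0.00
Fishing rod $80.79: sports equipment → 9.75% → $7.877025
Spiral notebook $6.74: general merchandise → 3.75% → $0.25275
Antacid chews $4.20: over-the-counter medicine → 0% → $0.00
Unrounded tax sum = $32.95775 → $32.96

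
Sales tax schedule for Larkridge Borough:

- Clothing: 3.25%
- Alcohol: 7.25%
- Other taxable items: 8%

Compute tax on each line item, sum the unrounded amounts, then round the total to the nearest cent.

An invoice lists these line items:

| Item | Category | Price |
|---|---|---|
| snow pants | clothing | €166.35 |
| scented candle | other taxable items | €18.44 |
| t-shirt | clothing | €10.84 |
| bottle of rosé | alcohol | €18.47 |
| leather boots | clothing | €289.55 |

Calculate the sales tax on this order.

Snow pants €166.35: clothing → 3.25% → €5.406375
Scented candle €18.44: other taxable items → 8% → €1.4752
T-shirt €10.84: clothing → 3.25% → €0.3523
Bottle of rosé €18.47: alcohol → 7.25% → €1.339075
Leather boots €289.55: clothing → 3.25% → €9.410375
Unrounded tax sum = €17.983325 → €17.98

€17.98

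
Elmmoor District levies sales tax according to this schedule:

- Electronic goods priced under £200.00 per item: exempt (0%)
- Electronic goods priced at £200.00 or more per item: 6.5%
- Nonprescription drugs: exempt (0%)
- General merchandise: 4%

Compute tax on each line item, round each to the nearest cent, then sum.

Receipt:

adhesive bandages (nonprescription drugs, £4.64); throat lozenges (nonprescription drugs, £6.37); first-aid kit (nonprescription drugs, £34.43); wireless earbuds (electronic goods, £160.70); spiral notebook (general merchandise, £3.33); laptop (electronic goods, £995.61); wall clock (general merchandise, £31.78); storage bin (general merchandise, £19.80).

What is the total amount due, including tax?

£1323.56

Adhesive bandages £4.64: nonprescription drugs → 0% → £0.00
Throat lozenges £6.37: nonprescription drugs → 0% → £0.00
First-aid kit £34.43: nonprescription drugs → 0% → £0.00
Wireless earbuds £160.70: electronic goods, under £200.00 → 0% → £0.00
Spiral notebook £3.33: general merchandise → 4% → £0.13
Laptop £995.61: electronic goods, £200.00 or more → 6.5% → £64.71
Wall clock £31.78: general merchandise → 4% → £1.27
Storage bin £19.80: general merchandise → 4% → £0.79
Subtotal = £1256.66; tax = £66.90; total due = £1323.56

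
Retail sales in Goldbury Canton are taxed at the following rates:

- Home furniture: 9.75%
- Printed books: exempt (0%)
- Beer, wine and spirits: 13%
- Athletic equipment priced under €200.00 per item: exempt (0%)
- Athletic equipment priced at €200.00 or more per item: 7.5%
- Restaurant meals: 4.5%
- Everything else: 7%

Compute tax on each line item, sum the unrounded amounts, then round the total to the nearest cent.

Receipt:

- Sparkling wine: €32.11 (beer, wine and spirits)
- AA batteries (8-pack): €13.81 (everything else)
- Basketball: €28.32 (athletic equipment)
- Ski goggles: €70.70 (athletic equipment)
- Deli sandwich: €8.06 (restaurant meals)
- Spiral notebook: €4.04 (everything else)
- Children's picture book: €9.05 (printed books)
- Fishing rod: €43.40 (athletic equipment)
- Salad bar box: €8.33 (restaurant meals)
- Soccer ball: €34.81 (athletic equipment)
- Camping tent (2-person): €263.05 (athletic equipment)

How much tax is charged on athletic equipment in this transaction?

Basketball €28.32: athletic equipment, under €200.00 → 0% → €0.00
Ski goggles €70.70: athletic equipment, under €200.00 → 0% → €0.00
Fishing rod €43.40: athletic equipment, under €200.00 → 0% → €0.00
Soccer ball €34.81: athletic equipment, under €200.00 → 0% → €0.00
Camping tent (2-person) €263.05: athletic equipment, €200.00 or more → 7.5% → €19.72875
Tax on athletic equipment: unrounded sum = €19.72875 → €19.73

€19.73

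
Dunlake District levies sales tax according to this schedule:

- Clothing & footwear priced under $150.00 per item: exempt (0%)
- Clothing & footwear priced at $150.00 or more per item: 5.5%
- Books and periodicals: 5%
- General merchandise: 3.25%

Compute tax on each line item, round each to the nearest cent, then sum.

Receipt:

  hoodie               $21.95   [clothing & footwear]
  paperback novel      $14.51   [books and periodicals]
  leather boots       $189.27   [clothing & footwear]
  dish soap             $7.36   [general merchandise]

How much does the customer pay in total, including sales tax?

$244.47

Hoodie $21.95: clothing & footwear, under $150.00 → 0% → $0.00
Paperback novel $14.51: books and periodicals → 5% → $0.73
Leather boots $189.27: clothing & footwear, $150.00 or more → 5.5% → $10.41
Dish soap $7.36: general merchandise → 3.25% → $0.24
Subtotal = $233.09; tax = $11.38; total due = $244.47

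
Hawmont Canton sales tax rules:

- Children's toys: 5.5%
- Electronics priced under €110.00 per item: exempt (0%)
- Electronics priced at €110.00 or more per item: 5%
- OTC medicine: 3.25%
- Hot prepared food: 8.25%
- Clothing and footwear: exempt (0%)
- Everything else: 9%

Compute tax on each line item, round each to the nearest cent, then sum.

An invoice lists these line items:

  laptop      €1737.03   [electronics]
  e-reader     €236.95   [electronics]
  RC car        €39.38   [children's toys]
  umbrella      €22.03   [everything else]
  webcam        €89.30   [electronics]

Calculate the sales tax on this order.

Laptop €1737.03: electronics, €110.00 or more → 5% → €86.85
E-reader €236.95: electronics, €110.00 or more → 5% → €11.85
RC car €39.38: children's toys → 5.5% → €2.17
Umbrella €22.03: everything else → 9% → €1.98
Webcam €89.30: electronics, under €110.00 → 0% → €0.00
Total tax = €86.85 + €11.85 + €2.17 + €1.98 = €102.85

€102.85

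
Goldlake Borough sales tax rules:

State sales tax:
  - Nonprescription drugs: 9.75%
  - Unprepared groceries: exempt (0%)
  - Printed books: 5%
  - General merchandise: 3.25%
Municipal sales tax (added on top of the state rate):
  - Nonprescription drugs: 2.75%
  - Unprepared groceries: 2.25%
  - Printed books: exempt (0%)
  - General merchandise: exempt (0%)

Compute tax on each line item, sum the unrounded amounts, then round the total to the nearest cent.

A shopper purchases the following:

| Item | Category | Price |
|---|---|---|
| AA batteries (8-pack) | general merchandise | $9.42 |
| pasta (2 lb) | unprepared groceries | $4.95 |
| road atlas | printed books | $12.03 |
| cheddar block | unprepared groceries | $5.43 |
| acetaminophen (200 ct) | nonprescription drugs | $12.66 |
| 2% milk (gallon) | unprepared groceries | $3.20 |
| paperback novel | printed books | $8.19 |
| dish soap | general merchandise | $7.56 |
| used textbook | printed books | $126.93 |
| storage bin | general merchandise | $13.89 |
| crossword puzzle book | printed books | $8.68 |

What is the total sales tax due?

$10.68

AA batteries (8-pack) $9.42: general merchandise → 3.25% + 0% municipal = 3.25% → $0.30615
Pasta (2 lb) $4.95: unprepared groceries → 0% + 2.25% municipal = 2.25% → $0.111375
Road atlas $12.03: printed books → 5% + 0% municipal = 5% → $0.6015
Cheddar block $5.43: unprepared groceries → 0% + 2.25% municipal = 2.25% → $0.122175
Acetaminophen (200 ct) $12.66: nonprescription drugs → 9.75% + 2.75% municipal = 12.5% → $1.5825
2% milk (gallon) $3.20: unprepared groceries → 0% + 2.25% municipal = 2.25% → $0.072
Paperback novel $8.19: printed books → 5% + 0% municipal = 5% → $0.4095
Dish soap $7.56: general merchandise → 3.25% + 0% municipal = 3.25% → $0.2457
Used textbook $126.93: printed books → 5% + 0% municipal = 5% → $6.3465
Storage bin $13.89: general merchandise → 3.25% + 0% municipal = 3.25% → $0.451425
Crossword puzzle book $8.68: printed books → 5% + 0% municipal = 5% → $0.434
Unrounded tax sum = $10.682825 → $10.68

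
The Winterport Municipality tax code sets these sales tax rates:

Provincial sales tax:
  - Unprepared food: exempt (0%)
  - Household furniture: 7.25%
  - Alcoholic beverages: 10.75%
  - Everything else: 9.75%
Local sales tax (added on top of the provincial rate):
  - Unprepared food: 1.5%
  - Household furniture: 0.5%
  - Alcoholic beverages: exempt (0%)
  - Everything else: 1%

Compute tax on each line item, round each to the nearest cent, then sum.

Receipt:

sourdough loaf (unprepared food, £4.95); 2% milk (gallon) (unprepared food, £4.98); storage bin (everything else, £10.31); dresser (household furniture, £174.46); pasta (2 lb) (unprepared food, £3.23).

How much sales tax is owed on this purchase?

Sourdough loaf £4.95: unprepared food → 0% + 1.5% local = 1.5% → £0.07
2% milk (gallon) £4.98: unprepared food → 0% + 1.5% local = 1.5% → £0.07
Storage bin £10.31: everything else → 9.75% + 1% local = 10.75% → £1.11
Dresser £174.46: household furniture → 7.25% + 0.5% local = 7.75% → £13.52
Pasta (2 lb) £3.23: unprepared food → 0% + 1.5% local = 1.5% → £0.05
Total tax = £0.07 + £0.07 + £1.11 + £13.52 + £0.05 = £14.82

£14.82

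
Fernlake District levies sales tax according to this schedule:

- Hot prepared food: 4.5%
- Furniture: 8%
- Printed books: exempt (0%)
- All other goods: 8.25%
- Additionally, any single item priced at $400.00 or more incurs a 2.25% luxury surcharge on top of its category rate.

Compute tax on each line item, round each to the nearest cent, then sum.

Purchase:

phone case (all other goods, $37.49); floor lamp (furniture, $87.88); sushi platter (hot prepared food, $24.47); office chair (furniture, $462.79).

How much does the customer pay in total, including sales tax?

Phone case $37.49: all other goods → 8.25% → $3.09
Floor lamp $87.88: furniture → 8% → $7.03
Sushi platter $24.47: hot prepared food → 4.5% → $1.10
Office chair $462.79: furniture → 8% + 2.25% surcharge = 10.25% → $47.44
Subtotal = $612.63; tax = $58.66; total due = $671.29

$671.29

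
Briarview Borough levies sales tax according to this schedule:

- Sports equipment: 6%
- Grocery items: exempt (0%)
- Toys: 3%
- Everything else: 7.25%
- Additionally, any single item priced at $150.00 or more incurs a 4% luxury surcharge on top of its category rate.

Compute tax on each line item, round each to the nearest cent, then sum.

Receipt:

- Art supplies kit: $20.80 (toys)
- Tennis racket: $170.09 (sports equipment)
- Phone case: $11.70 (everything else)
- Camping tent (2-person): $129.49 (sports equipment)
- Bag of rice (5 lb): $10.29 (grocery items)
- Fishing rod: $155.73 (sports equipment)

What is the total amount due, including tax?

$539.92

Art supplies kit $20.80: toys → 3% → $0.62
Tennis racket $170.09: sports equipment → 6% + 4% surcharge = 10% → $17.01
Phone case $11.70: everything else → 7.25% → $0.85
Camping tent (2-person) $129.49: sports equipment → 6% → $7.77
Bag of rice (5 lb) $10.29: grocery items → 0% → $0.00
Fishing rod $155.73: sports equipment → 6% + 4% surcharge = 10% → $15.57
Subtotal = $498.10; tax = $41.82; total due = $539.92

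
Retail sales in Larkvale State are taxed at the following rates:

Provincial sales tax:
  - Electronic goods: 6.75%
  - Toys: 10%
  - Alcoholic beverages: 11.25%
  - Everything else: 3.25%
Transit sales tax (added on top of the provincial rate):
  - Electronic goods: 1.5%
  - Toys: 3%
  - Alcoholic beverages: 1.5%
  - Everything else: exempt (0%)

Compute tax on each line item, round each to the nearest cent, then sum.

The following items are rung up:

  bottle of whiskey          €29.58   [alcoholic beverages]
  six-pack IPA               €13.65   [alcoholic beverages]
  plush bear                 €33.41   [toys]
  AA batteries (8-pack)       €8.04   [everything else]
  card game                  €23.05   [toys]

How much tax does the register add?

€13.11

Bottle of whiskey €29.58: alcoholic beverages → 11.25% + 1.5% transit = 12.75% → €3.77
Six-pack IPA €13.65: alcoholic beverages → 11.25% + 1.5% transit = 12.75% → €1.74
Plush bear €33.41: toys → 10% + 3% transit = 13% → €4.34
AA batteries (8-pack) €8.04: everything else → 3.25% + 0% transit = 3.25% → €0.26
Card game €23.05: toys → 10% + 3% transit = 13% → €3.00
Total tax = €3.77 + €1.74 + €4.34 + €0.26 + €3.00 = €13.11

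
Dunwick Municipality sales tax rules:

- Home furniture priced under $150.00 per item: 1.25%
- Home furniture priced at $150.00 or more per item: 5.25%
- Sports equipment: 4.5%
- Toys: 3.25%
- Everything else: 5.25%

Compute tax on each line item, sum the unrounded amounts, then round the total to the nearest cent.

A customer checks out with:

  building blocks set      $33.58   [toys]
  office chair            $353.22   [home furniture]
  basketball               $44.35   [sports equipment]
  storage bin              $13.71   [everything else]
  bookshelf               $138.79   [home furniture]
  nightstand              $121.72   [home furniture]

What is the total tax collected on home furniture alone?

Office chair $353.22: home furniture, $150.00 or more → 5.25% → $18.54405
Bookshelf $138.79: home furniture, under $150.00 → 1.25% → $1.734875
Nightstand $121.72: home furniture, under $150.00 → 1.25% → $1.5215
Tax on home furniture: unrounded sum = $21.800425 → $21.80

$21.80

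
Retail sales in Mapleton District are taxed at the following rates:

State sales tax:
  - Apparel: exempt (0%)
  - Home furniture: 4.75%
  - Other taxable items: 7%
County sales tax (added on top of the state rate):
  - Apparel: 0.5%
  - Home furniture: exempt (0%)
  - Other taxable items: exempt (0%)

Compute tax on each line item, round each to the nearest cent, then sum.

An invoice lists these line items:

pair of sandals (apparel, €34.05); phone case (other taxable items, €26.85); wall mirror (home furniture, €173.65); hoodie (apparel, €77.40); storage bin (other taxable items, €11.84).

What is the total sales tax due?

€11.52

Pair of sandals €34.05: apparel → 0% + 0.5% county = 0.5% → €0.17
Phone case €26.85: other taxable items → 7% + 0% county = 7% → €1.88
Wall mirror €173.65: home furniture → 4.75% + 0% county = 4.75% → €8.25
Hoodie €77.40: apparel → 0% + 0.5% county = 0.5% → €0.39
Storage bin €11.84: other taxable items → 7% + 0% county = 7% → €0.83
Total tax = €0.17 + €1.88 + €8.25 + €0.39 + €0.83 = €11.52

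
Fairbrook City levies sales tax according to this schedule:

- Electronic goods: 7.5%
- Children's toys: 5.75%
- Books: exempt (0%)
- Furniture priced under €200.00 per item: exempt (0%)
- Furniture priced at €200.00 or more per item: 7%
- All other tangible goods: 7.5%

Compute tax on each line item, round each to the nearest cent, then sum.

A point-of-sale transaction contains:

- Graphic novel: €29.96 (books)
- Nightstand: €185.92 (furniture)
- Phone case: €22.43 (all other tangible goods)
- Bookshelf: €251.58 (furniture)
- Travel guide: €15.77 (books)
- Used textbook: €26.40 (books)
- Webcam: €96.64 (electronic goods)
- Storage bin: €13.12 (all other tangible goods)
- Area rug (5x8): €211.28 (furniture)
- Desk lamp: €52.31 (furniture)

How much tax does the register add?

Graphic novel €29.96: books → 0% → €0.00
Nightstand €185.92: furniture, under €200.00 → 0% → €0.00
Phone case €22.43: all other tangible goods → 7.5% → €1.68
Bookshelf €251.58: furniture, €200.00 or more → 7% → €17.61
Travel guide €15.77: books → 0% → €0.00
Used textbook €26.40: books → 0% → €0.00
Webcam €96.64: electronic goods → 7.5% → €7.25
Storage bin €13.12: all other tangible goods → 7.5% → €0.98
Area rug (5x8) €211.28: furniture, €200.00 or more → 7% → €14.79
Desk lamp €52.31: furniture, under €200.00 → 0% → €0.00
Total tax = €1.68 + €17.61 + €7.25 + €0.98 + €14.79 = €42.31

€42.31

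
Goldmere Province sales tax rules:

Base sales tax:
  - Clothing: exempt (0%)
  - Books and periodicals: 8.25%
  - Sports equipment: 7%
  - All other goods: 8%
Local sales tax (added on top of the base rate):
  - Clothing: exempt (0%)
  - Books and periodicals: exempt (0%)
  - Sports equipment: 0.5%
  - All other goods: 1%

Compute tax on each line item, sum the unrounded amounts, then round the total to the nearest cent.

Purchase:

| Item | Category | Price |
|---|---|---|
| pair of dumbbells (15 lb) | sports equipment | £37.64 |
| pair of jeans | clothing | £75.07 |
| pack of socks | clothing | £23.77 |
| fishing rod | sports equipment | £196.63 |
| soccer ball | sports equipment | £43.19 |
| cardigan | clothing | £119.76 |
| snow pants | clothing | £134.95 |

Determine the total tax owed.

Pair of dumbbells (15 lb) £37.64: sports equipment → 7% + 0.5% local = 7.5% → £2.823
Pair of jeans £75.07: clothing → 0% + 0% local = 0% → £0.00
Pack of socks £23.77: clothing → 0% + 0% local = 0% → £0.00
Fishing rod £196.63: sports equipment → 7% + 0.5% local = 7.5% → £14.74725
Soccer ball £43.19: sports equipment → 7% + 0.5% local = 7.5% → £3.23925
Cardigan £119.76: clothing → 0% + 0% local = 0% → £0.00
Snow pants £134.95: clothing → 0% + 0% local = 0% → £0.00
Unrounded tax sum = £20.8095 → £20.81

£20.81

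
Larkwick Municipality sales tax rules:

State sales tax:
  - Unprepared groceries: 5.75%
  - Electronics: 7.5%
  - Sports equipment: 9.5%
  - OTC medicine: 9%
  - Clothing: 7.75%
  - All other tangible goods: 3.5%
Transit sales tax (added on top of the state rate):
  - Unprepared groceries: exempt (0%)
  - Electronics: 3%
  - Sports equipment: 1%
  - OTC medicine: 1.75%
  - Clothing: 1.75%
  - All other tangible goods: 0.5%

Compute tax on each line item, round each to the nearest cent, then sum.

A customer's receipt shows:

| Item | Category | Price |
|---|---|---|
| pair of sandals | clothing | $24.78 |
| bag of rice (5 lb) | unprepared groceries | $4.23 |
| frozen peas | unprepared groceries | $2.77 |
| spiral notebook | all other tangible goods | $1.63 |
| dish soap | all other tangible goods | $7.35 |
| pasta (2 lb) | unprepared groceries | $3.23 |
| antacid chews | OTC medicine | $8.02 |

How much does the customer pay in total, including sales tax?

$56.17

Pair of sandals $24.78: clothing → 7.75% + 1.75% transit = 9.5% → $2.35
Bag of rice (5 lb) $4.23: unprepared groceries → 5.75% + 0% transit = 5.75% → $0.24
Frozen peas $2.77: unprepared groceries → 5.75% + 0% transit = 5.75% → $0.16
Spiral notebook $1.63: all other tangible goods → 3.5% + 0.5% transit = 4% → $0.07
Dish soap $7.35: all other tangible goods → 3.5% + 0.5% transit = 4% → $0.29
Pasta (2 lb) $3.23: unprepared groceries → 5.75% + 0% transit = 5.75% → $0.19
Antacid chews $8.02: OTC medicine → 9% + 1.75% transit = 10.75% → $0.86
Subtotal = $52.01; tax = $4.16; total due = $56.17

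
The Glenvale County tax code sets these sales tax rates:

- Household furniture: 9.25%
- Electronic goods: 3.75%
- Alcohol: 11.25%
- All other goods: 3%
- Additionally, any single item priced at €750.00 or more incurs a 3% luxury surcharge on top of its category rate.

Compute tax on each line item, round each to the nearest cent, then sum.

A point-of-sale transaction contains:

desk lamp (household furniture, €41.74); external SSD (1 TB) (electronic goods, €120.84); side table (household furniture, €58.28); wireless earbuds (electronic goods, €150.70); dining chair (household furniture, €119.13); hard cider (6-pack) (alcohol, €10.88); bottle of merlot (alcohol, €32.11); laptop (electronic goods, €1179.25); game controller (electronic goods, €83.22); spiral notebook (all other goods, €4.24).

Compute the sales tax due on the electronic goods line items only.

External SSD (1 TB) €120.84: electronic goods → 3.75% → €4.53
Wireless earbuds €150.70: electronic goods → 3.75% → €5.65
Laptop €1179.25: electronic goods → 3.75% + 3% surcharge = 6.75% → €79.60
Game controller €83.22: electronic goods → 3.75% → €3.12
Tax on electronic goods = €4.53 + €5.65 + €79.60 + €3.12 = €92.90

€92.90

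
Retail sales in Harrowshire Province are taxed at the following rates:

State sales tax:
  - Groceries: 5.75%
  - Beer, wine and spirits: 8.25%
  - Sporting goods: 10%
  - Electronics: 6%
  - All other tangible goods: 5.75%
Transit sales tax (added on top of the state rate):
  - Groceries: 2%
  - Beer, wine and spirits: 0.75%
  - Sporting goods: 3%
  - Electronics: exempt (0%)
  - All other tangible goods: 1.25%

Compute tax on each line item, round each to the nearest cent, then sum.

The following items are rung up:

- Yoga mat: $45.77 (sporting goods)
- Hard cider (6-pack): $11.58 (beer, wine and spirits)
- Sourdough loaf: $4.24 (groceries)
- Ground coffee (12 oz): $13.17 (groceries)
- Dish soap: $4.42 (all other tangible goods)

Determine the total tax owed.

$8.65

Yoga mat $45.77: sporting goods → 10% + 3% transit = 13% → $5.95
Hard cider (6-pack) $11.58: beer, wine and spirits → 8.25% + 0.75% transit = 9% → $1.04
Sourdough loaf $4.24: groceries → 5.75% + 2% transit = 7.75% → $0.33
Ground coffee (12 oz) $13.17: groceries → 5.75% + 2% transit = 7.75% → $1.02
Dish soap $4.42: all other tangible goods → 5.75% + 1.25% transit = 7% → $0.31
Total tax = $5.95 + $1.04 + $0.33 + $1.02 + $0.31 = $8.65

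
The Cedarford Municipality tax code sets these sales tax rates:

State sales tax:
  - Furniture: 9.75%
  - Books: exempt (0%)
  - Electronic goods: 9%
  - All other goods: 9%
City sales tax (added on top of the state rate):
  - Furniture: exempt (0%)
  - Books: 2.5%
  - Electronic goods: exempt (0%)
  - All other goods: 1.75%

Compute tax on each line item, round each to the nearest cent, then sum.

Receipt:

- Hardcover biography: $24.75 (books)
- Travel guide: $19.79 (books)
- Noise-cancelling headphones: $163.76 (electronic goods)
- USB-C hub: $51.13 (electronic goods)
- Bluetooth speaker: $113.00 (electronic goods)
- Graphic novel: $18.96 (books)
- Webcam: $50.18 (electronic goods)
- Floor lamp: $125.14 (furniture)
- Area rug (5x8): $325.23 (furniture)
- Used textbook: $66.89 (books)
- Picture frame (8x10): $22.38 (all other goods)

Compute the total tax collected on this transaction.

$83.60

Hardcover biography $24.75: books → 0% + 2.5% city = 2.5% → $0.62
Travel guide $19.79: books → 0% + 2.5% city = 2.5% → $0.49
Noise-cancelling headphones $163.76: electronic goods → 9% + 0% city = 9% → $14.74
USB-C hub $51.13: electronic goods → 9% + 0% city = 9% → $4.60
Bluetooth speaker $113.00: electronic goods → 9% + 0% city = 9% → $10.17
Graphic novel $18.96: books → 0% + 2.5% city = 2.5% → $0.47
Webcam $50.18: electronic goods → 9% + 0% city = 9% → $4.52
Floor lamp $125.14: furniture → 9.75% + 0% city = 9.75% → $12.20
Area rug (5x8) $325.23: furniture → 9.75% + 0% city = 9.75% → $31.71
Used textbook $66.89: books → 0% + 2.5% city = 2.5% → $1.67
Picture frame (8x10) $22.38: all other goods → 9% + 1.75% city = 10.75% → $2.41
Total tax = $0.62 + $0.49 + $14.74 + $4.60 + $10.17 + $0.47 + $4.52 + $12.20 + $31.71 + $1.67 + $2.41 = $83.60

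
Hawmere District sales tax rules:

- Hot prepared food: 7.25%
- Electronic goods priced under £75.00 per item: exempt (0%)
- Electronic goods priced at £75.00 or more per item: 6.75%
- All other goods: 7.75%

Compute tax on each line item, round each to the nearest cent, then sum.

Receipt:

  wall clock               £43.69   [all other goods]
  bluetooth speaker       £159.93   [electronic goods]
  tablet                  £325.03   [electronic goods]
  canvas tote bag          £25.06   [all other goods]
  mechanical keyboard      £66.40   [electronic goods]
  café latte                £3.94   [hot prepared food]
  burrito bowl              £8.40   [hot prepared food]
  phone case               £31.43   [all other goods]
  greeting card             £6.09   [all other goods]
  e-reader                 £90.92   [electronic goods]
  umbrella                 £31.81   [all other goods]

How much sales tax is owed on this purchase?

Wall clock £43.69: all other goods → 7.75% → £3.39
Bluetooth speaker £159.93: electronic goods, £75.00 or more → 6.75% → £10.80
Tablet £325.03: electronic goods, £75.00 or more → 6.75% → £21.94
Canvas tote bag £25.06: all other goods → 7.75% → £1.94
Mechanical keyboard £66.40: electronic goods, under £75.00 → 0% → £0.00
Café latte £3.94: hot prepared food → 7.25% → £0.29
Burrito bowl £8.40: hot prepared food → 7.25% → £0.61
Phone case £31.43: all other goods → 7.75% → £2.44
Greeting card £6.09: all other goods → 7.75% → £0.47
E-reader £90.92: electronic goods, £75.00 or more → 6.75% → £6.14
Umbrella £31.81: all other goods → 7.75% → £2.47
Total tax = £3.39 + £10.80 + £21.94 + £1.94 + £0.29 + £0.61 + £2.44 + £0.47 + £6.14 + £2.47 = £50.49

£50.49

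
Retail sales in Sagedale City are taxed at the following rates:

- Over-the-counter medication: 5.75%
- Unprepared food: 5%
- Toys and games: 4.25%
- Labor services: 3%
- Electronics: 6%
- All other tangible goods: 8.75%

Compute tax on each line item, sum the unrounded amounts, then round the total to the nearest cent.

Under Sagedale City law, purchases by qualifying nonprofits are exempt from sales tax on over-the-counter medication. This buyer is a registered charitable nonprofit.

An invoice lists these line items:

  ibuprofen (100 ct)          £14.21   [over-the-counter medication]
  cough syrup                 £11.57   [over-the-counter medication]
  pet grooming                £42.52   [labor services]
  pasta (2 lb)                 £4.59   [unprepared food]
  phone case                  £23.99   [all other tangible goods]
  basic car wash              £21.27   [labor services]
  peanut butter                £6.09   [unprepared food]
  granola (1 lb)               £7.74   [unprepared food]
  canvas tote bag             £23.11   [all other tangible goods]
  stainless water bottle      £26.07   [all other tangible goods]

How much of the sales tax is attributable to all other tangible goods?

Phone case £23.99: all other tangible goods → 8.75% → £2.099125
Canvas tote bag £23.11: all other tangible goods → 8.75% → £2.022125
Stainless water bottle £26.07: all other tangible goods → 8.75% → £2.281125
Tax on all other tangible goods: unrounded sum = £6.402375 → £6.40

£6.40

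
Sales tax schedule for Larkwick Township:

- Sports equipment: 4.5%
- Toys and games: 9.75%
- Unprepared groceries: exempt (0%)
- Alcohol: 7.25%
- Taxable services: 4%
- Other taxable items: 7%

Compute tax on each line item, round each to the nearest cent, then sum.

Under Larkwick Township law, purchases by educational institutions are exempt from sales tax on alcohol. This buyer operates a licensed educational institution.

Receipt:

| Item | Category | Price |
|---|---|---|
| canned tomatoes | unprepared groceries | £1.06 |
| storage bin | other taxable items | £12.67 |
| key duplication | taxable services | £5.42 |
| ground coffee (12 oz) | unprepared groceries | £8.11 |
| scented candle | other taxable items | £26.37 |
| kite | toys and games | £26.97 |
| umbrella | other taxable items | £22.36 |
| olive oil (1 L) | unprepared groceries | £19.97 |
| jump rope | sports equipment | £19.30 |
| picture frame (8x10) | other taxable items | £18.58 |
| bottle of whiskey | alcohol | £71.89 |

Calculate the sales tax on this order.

Canned tomatoes £1.06: unprepared groceries → 0% → £0.00
Storage bin £12.67: other taxable items → 7% → £0.89
Key duplication £5.42: taxable services → 4% → £0.22
Ground coffee (12 oz) £8.11: unprepared groceries → 0% → £0.00
Scented candle £26.37: other taxable items → 7% → £1.85
Kite £26.97: toys and games → 9.75% → £2.63
Umbrella £22.36: other taxable items → 7% → £1.57
Olive oil (1 L) £19.97: unprepared groceries → 0% → £0.00
Jump rope £19.30: sports equipment → 4.5% → £0.87
Picture frame (8x10) £18.58: other taxable items → 7% → £1.30
Bottle of whiskey £71.89: alcohol, buyer-exempt → 0% → £0.00
Total tax = £0.89 + £0.22 + £1.85 + £2.63 + £1.57 + £0.87 + £1.30 = £9.33

£9.33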